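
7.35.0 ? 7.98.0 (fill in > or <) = <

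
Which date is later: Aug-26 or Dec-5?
Dec-5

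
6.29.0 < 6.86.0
True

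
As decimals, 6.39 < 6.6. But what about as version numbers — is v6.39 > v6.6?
True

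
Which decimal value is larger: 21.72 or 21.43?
21.72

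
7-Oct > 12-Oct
False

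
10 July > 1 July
True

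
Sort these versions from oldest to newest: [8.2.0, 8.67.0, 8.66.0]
[8.2.0, 8.66.0, 8.67.0]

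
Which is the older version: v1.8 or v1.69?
v1.8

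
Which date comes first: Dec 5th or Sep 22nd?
Sep 22nd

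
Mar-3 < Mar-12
True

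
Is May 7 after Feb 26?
Yes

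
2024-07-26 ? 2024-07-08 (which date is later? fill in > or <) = >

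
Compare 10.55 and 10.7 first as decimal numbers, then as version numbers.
As decimals: 10.55 < 10.7. As versions: v10.55 > v10.7 (minor version 55 > 7).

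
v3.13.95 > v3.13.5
True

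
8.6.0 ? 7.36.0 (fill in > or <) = >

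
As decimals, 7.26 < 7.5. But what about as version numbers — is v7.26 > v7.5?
True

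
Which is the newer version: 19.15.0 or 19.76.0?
19.76.0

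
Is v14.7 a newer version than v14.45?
No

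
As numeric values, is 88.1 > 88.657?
False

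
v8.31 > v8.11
True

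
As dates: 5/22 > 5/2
True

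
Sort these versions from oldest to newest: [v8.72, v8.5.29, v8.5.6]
[v8.5.6, v8.5.29, v8.72]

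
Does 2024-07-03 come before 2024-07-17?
Yes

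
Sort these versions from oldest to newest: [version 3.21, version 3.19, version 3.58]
[version 3.19, version 3.21, version 3.58]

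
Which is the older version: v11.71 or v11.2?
v11.2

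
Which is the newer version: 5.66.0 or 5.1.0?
5.66.0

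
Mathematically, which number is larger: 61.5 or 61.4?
61.5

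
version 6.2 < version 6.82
True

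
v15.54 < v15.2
False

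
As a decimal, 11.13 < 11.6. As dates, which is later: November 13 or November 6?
November 13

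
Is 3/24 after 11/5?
No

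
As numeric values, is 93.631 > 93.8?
False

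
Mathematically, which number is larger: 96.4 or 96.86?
96.86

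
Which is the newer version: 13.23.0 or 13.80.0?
13.80.0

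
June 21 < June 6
False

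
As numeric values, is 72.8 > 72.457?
True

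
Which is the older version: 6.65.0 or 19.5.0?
6.65.0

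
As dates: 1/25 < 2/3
True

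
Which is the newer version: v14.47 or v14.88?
v14.88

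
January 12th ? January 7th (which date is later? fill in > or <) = >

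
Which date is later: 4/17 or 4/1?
4/17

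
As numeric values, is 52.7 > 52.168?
True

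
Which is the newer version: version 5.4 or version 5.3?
version 5.4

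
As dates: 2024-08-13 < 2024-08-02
False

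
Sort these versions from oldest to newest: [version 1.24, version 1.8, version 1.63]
[version 1.8, version 1.24, version 1.63]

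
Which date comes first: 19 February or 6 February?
6 February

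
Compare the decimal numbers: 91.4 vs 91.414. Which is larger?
91.414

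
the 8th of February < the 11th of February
True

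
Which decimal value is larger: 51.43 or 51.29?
51.43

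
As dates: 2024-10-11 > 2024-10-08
True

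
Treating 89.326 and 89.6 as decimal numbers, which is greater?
89.6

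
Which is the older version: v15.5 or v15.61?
v15.5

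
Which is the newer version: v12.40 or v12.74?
v12.74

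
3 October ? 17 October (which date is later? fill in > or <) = <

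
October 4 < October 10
True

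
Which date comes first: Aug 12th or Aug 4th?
Aug 4th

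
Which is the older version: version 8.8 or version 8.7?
version 8.7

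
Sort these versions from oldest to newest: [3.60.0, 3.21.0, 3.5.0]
[3.5.0, 3.21.0, 3.60.0]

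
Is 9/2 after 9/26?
No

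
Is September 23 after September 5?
Yes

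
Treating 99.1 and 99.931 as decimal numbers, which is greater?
99.931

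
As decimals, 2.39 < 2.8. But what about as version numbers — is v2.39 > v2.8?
True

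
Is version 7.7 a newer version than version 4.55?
Yes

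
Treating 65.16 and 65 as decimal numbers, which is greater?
65.16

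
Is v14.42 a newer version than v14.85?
No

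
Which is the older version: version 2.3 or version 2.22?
version 2.3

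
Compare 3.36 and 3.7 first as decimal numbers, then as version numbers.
As decimals: 3.36 < 3.7. As versions: v3.36 > v3.7 (minor version 36 > 7).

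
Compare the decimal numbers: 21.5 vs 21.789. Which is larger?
21.789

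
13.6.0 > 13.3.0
True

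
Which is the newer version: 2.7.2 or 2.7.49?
2.7.49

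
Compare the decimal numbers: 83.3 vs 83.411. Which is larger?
83.411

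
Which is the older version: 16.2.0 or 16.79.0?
16.2.0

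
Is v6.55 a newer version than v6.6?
Yes. Version numbers are compared segment by segment as integers, not as decimals: minor version 55 > 6, so v6.55 > v6.6 (even though the decimal 6.55 < 6.6).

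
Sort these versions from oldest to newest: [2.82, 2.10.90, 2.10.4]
[2.10.4, 2.10.90, 2.82]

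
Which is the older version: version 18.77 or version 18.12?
version 18.12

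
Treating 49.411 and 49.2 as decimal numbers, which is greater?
49.411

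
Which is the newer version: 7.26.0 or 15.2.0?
15.2.0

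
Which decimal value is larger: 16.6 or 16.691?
16.691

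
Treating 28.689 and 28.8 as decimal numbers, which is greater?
28.8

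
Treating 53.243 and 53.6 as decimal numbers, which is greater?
53.6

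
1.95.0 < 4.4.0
True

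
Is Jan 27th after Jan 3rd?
Yes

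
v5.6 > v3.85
True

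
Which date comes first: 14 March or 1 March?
1 March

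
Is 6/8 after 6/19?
No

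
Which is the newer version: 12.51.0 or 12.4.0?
12.51.0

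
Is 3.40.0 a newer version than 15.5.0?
No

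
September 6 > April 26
True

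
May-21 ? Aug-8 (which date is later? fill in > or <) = <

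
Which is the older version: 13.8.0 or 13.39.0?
13.8.0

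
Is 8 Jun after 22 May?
Yes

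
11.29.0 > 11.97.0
False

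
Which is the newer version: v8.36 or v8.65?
v8.65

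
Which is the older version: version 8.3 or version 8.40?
version 8.3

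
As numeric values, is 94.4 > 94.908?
False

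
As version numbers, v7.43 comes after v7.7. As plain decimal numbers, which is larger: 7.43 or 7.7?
7.7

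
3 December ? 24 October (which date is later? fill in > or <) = >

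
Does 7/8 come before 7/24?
Yes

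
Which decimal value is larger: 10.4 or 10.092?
10.4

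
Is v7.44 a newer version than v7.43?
Yes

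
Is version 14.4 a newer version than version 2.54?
Yes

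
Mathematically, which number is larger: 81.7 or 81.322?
81.7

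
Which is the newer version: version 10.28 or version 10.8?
version 10.28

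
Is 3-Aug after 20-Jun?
Yes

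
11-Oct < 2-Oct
False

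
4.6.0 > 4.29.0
False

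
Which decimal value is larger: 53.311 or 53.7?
53.7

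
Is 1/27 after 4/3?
No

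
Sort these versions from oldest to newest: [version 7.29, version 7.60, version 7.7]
[version 7.7, version 7.29, version 7.60]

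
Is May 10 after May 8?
Yes. Day 10 comes after day 8 in May — this is a date comparison, not a decimal one (the decimal 5.10 would be smaller than 5.8).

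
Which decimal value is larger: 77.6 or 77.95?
77.95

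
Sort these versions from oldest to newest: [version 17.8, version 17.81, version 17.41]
[version 17.8, version 17.41, version 17.81]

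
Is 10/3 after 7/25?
Yes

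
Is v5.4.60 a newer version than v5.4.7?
Yes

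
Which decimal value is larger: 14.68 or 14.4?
14.68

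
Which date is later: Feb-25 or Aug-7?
Aug-7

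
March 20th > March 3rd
True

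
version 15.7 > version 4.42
True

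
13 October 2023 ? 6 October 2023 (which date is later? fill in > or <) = >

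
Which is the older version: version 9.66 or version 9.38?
version 9.38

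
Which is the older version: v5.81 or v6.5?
v5.81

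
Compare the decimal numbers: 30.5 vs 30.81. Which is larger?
30.81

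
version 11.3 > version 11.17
False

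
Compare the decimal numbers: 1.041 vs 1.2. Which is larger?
1.2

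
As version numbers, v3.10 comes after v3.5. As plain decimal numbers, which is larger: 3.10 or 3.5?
3.5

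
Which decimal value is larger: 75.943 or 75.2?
75.943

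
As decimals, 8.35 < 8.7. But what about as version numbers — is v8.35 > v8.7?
True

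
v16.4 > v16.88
False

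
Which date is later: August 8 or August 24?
August 24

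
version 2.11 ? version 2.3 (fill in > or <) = >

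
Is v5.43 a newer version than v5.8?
Yes. Version numbers are compared segment by segment as integers, not as decimals: minor version 43 > 8, so v5.43 > v5.8 (even though the decimal 5.43 < 5.8).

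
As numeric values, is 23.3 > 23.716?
False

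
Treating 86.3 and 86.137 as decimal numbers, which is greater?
86.3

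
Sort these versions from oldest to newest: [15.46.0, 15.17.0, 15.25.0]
[15.17.0, 15.25.0, 15.46.0]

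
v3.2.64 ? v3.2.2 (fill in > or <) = >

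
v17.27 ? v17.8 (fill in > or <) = >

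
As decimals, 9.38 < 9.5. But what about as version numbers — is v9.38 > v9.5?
True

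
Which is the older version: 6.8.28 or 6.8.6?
6.8.6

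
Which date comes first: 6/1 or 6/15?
6/1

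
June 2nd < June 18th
True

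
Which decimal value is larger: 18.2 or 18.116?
18.2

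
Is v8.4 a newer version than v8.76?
No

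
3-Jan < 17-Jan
True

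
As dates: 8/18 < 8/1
False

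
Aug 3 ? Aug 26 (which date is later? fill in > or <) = <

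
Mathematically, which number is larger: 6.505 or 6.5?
6.505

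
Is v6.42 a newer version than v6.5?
Yes. Version numbers are compared segment by segment as integers, not as decimals: minor version 42 > 5, so v6.42 > v6.5 (even though the decimal 6.42 < 6.5).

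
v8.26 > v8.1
True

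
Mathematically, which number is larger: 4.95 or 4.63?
4.95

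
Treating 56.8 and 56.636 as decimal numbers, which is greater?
56.8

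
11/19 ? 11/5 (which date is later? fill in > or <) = >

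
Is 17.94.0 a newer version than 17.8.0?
Yes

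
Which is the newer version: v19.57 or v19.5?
v19.57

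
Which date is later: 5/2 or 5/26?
5/26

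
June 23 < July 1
True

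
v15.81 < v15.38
False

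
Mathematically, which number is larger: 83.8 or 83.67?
83.8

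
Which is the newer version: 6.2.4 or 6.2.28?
6.2.28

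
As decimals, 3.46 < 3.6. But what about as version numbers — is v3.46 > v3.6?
True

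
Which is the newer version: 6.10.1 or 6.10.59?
6.10.59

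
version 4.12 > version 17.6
False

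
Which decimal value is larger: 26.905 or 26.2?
26.905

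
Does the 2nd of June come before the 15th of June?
Yes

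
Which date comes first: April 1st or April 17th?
April 1st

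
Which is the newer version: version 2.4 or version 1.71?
version 2.4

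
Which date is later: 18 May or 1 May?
18 May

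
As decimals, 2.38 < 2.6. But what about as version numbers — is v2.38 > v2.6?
True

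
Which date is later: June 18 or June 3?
June 18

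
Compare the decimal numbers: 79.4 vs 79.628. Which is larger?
79.628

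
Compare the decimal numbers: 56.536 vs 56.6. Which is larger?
56.6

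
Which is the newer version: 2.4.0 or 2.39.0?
2.39.0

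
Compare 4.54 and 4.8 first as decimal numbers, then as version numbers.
As decimals: 4.54 < 4.8. As versions: v4.54 > v4.8 (minor version 54 > 8).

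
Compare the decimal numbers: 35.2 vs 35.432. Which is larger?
35.432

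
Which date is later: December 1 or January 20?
December 1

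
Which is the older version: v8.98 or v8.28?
v8.28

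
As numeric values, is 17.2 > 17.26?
False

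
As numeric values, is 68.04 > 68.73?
False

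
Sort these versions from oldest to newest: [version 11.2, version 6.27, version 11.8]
[version 6.27, version 11.2, version 11.8]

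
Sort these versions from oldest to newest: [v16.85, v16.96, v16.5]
[v16.5, v16.85, v16.96]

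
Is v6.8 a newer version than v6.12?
No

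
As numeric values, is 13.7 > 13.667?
True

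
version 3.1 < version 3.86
True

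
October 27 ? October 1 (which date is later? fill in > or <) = >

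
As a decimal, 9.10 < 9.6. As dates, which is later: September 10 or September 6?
September 10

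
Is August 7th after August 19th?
No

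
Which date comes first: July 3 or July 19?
July 3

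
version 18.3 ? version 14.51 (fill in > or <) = >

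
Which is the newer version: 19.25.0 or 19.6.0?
19.25.0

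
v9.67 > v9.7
True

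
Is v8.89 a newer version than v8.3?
Yes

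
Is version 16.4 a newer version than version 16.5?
No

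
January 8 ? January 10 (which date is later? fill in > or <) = <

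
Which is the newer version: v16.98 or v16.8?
v16.98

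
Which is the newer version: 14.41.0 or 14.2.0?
14.41.0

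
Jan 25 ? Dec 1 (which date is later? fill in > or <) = <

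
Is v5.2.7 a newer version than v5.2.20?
No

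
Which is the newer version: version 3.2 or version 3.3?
version 3.3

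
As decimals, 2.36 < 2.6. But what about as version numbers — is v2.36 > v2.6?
True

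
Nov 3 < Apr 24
False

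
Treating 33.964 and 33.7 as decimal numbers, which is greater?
33.964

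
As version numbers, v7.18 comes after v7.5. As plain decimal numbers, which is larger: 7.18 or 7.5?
7.5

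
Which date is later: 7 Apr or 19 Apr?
19 Apr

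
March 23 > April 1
False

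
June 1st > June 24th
False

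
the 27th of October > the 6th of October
True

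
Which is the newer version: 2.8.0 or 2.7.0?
2.8.0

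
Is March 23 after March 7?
Yes. Day 23 comes after day 7 in March — this is a date comparison, not a decimal one (the decimal 3.23 would be smaller than 3.7).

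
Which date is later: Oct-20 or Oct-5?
Oct-20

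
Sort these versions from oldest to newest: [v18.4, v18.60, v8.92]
[v8.92, v18.4, v18.60]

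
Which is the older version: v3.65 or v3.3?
v3.3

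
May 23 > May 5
True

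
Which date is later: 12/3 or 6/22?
12/3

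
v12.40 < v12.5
False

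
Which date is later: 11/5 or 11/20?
11/20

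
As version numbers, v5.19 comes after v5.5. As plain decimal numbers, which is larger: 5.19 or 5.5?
5.5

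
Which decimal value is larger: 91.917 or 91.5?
91.917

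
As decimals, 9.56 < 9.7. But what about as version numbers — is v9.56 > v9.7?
True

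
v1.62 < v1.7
False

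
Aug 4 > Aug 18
False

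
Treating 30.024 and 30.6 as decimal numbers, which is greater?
30.6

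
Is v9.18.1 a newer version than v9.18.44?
No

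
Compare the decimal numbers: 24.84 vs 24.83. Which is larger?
24.84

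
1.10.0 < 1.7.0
False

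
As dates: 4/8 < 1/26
False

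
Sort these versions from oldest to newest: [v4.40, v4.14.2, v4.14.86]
[v4.14.2, v4.14.86, v4.40]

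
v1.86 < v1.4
False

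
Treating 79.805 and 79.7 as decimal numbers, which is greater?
79.805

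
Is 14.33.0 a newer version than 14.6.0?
Yes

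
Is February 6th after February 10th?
No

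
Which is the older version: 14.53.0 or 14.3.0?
14.3.0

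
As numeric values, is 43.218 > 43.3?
False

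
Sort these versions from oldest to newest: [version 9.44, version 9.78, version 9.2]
[version 9.2, version 9.44, version 9.78]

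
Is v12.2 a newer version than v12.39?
No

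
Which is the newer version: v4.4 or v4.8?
v4.8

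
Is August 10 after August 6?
Yes. Day 10 comes after day 6 in August — this is a date comparison, not a decimal one (the decimal 8.10 would be smaller than 8.6).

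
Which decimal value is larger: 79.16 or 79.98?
79.98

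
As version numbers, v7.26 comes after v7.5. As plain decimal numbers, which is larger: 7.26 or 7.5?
7.5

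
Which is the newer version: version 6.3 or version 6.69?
version 6.69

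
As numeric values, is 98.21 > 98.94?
False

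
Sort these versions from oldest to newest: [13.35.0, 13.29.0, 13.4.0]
[13.4.0, 13.29.0, 13.35.0]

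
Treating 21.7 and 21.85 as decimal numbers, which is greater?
21.85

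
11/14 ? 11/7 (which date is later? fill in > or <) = >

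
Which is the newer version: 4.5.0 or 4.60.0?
4.60.0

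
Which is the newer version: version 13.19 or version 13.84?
version 13.84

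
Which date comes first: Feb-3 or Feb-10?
Feb-3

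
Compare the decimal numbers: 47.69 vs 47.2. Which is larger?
47.69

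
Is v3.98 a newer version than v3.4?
Yes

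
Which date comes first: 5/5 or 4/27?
4/27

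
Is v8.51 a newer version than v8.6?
Yes. Version numbers are compared segment by segment as integers, not as decimals: minor version 51 > 6, so v8.51 > v8.6 (even though the decimal 8.51 < 8.6).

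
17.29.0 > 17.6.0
True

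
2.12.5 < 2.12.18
True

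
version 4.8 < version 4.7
False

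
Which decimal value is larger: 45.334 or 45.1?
45.334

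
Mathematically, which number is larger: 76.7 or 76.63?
76.7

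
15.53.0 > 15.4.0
True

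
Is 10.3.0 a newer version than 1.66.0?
Yes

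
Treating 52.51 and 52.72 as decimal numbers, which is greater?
52.72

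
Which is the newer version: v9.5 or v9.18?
v9.18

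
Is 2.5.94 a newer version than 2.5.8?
Yes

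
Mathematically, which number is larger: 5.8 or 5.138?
5.8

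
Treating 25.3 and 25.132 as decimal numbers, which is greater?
25.3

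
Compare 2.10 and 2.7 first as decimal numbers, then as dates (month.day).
As decimals: 2.10 < 2.7. As dates: 2/10 is later than 2/7 (day 10 > day 7).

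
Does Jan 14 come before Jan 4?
No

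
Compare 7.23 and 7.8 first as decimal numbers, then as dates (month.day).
As decimals: 7.23 < 7.8. As dates: 7/23 is later than 7/8 (day 23 > day 8).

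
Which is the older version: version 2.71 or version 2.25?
version 2.25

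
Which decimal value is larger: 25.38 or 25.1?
25.38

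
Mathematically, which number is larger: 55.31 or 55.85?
55.85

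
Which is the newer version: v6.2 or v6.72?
v6.72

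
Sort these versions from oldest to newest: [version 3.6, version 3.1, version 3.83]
[version 3.1, version 3.6, version 3.83]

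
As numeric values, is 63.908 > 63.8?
True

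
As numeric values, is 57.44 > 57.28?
True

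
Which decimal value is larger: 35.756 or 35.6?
35.756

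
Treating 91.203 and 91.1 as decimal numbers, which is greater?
91.203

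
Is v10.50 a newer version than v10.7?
Yes. Version numbers are compared segment by segment as integers, not as decimals: minor version 50 > 7, so v10.50 > v10.7 (even though the decimal 10.50 < 10.7).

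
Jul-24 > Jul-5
True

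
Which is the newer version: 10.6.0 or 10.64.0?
10.64.0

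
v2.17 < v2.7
False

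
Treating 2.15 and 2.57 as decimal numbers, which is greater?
2.57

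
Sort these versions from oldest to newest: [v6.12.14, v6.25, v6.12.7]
[v6.12.7, v6.12.14, v6.25]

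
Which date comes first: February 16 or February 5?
February 5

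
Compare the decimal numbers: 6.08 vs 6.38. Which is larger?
6.38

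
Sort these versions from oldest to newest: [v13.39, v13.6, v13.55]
[v13.6, v13.39, v13.55]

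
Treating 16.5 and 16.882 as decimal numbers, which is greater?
16.882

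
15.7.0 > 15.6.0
True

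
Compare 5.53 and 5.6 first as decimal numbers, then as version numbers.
As decimals: 5.53 < 5.6. As versions: v5.53 > v5.6 (minor version 53 > 6).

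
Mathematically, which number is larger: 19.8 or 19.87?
19.87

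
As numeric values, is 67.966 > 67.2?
True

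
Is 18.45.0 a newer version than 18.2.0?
Yes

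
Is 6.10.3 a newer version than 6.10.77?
No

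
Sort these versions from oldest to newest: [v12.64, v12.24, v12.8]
[v12.8, v12.24, v12.64]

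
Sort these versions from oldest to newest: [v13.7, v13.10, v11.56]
[v11.56, v13.7, v13.10]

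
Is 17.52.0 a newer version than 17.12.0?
Yes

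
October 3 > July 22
True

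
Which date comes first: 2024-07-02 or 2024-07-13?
2024-07-02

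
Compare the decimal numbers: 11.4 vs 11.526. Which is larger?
11.526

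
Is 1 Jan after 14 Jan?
No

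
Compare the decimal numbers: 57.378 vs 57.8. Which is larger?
57.8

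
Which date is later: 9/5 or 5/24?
9/5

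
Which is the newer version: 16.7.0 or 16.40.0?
16.40.0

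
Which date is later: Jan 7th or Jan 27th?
Jan 27th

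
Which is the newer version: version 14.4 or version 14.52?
version 14.52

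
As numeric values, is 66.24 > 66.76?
False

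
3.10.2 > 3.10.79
False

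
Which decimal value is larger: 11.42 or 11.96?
11.96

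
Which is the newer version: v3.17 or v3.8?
v3.17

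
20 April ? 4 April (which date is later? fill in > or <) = >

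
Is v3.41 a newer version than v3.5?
Yes. Version numbers are compared segment by segment as integers, not as decimals: minor version 41 > 5, so v3.41 > v3.5 (even though the decimal 3.41 < 3.5).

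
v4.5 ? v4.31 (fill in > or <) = <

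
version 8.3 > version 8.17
False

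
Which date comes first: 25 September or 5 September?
5 September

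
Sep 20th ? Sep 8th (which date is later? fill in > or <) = >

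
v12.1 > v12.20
False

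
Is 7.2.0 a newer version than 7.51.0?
No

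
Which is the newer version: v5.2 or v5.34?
v5.34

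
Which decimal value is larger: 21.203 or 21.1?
21.203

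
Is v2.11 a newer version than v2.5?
Yes. Version numbers are compared segment by segment as integers, not as decimals: minor version 11 > 5, so v2.11 > v2.5 (even though the decimal 2.11 < 2.5).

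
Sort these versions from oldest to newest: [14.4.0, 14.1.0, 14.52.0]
[14.1.0, 14.4.0, 14.52.0]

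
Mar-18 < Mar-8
False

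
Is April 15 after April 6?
Yes. Day 15 comes after day 6 in April — this is a date comparison, not a decimal one (the decimal 4.15 would be smaller than 4.6).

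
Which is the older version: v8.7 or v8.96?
v8.7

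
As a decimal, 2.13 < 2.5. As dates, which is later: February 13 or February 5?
February 13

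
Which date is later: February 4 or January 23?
February 4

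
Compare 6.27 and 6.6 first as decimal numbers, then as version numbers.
As decimals: 6.27 < 6.6. As versions: v6.27 > v6.6 (minor version 27 > 6).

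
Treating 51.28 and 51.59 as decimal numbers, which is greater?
51.59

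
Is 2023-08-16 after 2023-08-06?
Yes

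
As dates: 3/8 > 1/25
True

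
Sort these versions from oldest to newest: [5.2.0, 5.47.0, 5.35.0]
[5.2.0, 5.35.0, 5.47.0]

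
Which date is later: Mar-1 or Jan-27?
Mar-1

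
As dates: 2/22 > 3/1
False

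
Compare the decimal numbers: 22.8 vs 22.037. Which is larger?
22.8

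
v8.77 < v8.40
False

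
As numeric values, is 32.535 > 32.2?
True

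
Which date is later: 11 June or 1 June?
11 June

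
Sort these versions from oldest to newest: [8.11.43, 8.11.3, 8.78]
[8.11.3, 8.11.43, 8.78]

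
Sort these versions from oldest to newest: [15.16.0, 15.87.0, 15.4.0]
[15.4.0, 15.16.0, 15.87.0]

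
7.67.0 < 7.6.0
False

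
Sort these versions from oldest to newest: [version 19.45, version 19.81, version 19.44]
[version 19.44, version 19.45, version 19.81]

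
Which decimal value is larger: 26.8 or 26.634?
26.8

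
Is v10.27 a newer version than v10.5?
Yes. Version numbers are compared segment by segment as integers, not as decimals: minor version 27 > 5, so v10.27 > v10.5 (even though the decimal 10.27 < 10.5).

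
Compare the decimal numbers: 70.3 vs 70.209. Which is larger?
70.3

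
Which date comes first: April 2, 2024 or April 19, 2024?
April 2, 2024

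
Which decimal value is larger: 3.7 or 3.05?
3.7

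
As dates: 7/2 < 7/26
True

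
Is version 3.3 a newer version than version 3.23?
No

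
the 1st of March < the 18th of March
True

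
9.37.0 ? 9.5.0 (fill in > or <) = >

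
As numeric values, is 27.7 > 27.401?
True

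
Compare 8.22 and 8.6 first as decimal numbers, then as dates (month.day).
As decimals: 8.22 < 8.6. As dates: 8/22 is later than 8/6 (day 22 > day 6).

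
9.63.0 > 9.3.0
True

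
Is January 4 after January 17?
No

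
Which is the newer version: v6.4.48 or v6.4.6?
v6.4.48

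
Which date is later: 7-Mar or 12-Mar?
12-Mar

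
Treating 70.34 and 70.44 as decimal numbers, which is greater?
70.44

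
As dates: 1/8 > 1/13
False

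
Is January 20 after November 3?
No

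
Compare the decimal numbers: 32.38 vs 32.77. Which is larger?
32.77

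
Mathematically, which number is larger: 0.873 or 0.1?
0.873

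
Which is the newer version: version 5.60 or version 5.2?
version 5.60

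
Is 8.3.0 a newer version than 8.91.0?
No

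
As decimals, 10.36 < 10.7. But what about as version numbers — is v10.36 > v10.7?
True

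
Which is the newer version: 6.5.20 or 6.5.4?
6.5.20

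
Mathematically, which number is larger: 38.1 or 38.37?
38.37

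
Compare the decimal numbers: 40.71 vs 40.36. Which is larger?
40.71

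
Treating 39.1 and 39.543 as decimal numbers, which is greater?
39.543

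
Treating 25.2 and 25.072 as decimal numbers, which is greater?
25.2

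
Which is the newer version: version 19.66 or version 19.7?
version 19.66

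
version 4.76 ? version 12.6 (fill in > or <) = <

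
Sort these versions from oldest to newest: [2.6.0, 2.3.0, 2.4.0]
[2.3.0, 2.4.0, 2.6.0]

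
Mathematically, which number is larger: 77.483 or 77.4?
77.483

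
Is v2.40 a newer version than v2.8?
Yes. Version numbers are compared segment by segment as integers, not as decimals: minor version 40 > 8, so v2.40 > v2.8 (even though the decimal 2.40 < 2.8).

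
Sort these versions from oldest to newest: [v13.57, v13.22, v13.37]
[v13.22, v13.37, v13.57]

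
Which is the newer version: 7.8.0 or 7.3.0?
7.8.0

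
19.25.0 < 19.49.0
True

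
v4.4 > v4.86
False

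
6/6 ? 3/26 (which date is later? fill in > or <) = >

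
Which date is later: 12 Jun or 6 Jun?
12 Jun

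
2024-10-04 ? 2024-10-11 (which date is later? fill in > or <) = <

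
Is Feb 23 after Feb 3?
Yes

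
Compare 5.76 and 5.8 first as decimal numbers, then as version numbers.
As decimals: 5.76 < 5.8. As versions: v5.76 > v5.8 (minor version 76 > 8).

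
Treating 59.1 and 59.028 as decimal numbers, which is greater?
59.1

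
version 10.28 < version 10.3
False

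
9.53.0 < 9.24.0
False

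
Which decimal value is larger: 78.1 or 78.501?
78.501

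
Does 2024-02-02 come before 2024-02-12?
Yes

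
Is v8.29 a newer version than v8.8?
Yes. Version numbers are compared segment by segment as integers, not as decimals: minor version 29 > 8, so v8.29 > v8.8 (even though the decimal 8.29 < 8.8).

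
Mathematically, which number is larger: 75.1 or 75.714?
75.714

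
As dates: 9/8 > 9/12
False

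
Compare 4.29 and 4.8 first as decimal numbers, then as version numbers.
As decimals: 4.29 < 4.8. As versions: v4.29 > v4.8 (minor version 29 > 8).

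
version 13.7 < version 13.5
False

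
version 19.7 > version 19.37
False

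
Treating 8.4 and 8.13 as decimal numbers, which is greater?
8.4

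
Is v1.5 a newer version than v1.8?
No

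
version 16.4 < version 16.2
False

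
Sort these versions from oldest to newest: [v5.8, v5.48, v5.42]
[v5.8, v5.42, v5.48]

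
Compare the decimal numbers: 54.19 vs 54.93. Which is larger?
54.93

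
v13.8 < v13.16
True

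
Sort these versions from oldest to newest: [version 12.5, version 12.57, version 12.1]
[version 12.1, version 12.5, version 12.57]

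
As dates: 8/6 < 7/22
False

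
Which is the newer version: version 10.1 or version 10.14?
version 10.14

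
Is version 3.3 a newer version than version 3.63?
No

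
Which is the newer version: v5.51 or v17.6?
v17.6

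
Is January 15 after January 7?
Yes. Day 15 comes after day 7 in January — this is a date comparison, not a decimal one (the decimal 1.15 would be smaller than 1.7).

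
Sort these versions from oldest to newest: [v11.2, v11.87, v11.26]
[v11.2, v11.26, v11.87]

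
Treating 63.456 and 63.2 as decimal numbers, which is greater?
63.456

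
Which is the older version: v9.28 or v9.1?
v9.1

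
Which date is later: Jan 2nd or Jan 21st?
Jan 21st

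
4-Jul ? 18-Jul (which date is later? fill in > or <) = <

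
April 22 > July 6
False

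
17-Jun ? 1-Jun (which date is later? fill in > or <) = >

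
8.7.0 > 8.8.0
False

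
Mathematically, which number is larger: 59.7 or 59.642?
59.7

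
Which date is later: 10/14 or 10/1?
10/14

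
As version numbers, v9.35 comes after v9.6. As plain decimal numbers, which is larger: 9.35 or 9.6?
9.6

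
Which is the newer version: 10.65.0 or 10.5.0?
10.65.0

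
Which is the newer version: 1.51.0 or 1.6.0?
1.51.0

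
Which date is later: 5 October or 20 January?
5 October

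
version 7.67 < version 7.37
False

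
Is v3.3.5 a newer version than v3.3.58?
No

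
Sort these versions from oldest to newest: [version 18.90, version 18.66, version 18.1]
[version 18.1, version 18.66, version 18.90]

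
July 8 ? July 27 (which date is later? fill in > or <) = <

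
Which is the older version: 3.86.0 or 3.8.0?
3.8.0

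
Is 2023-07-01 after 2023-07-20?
No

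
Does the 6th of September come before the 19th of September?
Yes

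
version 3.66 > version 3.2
True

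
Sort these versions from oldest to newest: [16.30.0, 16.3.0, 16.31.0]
[16.3.0, 16.30.0, 16.31.0]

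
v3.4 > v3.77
False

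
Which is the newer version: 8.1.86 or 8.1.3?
8.1.86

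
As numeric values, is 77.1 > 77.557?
False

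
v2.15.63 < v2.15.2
False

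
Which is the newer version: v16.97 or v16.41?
v16.97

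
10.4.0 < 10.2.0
False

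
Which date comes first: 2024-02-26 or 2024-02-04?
2024-02-04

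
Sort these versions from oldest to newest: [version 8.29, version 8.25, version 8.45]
[version 8.25, version 8.29, version 8.45]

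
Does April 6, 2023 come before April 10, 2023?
Yes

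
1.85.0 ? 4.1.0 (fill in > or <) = <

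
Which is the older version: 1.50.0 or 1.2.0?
1.2.0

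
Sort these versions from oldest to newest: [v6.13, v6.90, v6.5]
[v6.5, v6.13, v6.90]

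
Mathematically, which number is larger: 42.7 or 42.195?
42.7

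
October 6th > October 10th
False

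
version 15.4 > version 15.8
False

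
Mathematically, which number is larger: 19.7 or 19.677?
19.7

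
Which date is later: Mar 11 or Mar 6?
Mar 11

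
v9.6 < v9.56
True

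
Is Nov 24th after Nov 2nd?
Yes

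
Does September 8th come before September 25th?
Yes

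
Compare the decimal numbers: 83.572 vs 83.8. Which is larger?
83.8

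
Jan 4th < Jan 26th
True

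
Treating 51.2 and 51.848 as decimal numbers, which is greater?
51.848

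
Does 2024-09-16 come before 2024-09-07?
No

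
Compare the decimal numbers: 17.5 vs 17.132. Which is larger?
17.5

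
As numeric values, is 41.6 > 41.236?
True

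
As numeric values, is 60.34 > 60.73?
False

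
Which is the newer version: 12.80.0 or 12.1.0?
12.80.0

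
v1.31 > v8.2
False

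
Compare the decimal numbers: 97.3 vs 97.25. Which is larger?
97.3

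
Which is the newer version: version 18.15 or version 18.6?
version 18.15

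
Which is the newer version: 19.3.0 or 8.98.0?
19.3.0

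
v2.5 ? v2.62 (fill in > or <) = <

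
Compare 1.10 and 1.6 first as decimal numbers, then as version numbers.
As decimals: 1.10 < 1.6. As versions: v1.10 > v1.6 (minor version 10 > 6).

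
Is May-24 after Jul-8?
No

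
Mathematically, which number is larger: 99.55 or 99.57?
99.57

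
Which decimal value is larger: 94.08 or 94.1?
94.1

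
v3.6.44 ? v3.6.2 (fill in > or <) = >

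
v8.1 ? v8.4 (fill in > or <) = <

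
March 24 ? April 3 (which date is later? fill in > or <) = <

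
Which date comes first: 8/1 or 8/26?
8/1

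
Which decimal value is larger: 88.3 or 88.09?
88.3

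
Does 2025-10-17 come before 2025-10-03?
No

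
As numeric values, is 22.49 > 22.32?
True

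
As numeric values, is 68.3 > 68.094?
True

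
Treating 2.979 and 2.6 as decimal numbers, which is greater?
2.979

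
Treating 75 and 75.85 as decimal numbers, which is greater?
75.85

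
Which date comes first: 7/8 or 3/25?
3/25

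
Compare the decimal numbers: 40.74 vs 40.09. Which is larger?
40.74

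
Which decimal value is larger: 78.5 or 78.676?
78.676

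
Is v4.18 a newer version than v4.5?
Yes. Version numbers are compared segment by segment as integers, not as decimals: minor version 18 > 5, so v4.18 > v4.5 (even though the decimal 4.18 < 4.5).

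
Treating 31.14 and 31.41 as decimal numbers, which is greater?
31.41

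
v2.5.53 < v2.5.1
False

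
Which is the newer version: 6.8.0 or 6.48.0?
6.48.0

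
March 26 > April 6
False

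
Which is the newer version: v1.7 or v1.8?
v1.8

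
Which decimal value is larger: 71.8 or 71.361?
71.8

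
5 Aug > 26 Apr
True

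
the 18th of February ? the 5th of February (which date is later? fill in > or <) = >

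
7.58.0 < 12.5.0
True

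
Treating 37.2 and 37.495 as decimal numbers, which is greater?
37.495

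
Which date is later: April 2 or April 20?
April 20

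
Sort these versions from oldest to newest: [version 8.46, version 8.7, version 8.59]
[version 8.7, version 8.46, version 8.59]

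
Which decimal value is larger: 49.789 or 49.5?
49.789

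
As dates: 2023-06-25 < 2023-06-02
False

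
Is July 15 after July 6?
Yes. Day 15 comes after day 6 in July — this is a date comparison, not a decimal one (the decimal 7.15 would be smaller than 7.6).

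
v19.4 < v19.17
True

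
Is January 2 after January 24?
No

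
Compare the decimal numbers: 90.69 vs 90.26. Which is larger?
90.69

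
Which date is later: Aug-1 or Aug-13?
Aug-13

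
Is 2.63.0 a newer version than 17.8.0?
No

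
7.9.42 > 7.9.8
True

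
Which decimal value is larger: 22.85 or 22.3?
22.85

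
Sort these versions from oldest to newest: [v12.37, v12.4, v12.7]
[v12.4, v12.7, v12.37]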